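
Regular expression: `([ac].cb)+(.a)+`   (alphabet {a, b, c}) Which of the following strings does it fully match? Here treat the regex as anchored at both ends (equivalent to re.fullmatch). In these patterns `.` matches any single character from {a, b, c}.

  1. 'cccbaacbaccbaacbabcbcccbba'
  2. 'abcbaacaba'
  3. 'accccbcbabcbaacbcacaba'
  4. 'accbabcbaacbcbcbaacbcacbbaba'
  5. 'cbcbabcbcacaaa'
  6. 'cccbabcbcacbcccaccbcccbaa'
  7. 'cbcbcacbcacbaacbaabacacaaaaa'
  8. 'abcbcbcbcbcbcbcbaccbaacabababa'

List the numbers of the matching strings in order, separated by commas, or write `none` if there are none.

1 → match
2 → match
3 → no match
4 → match
5 → match
6 → no match
7 → match
8 → match

1, 2, 4, 5, 7, 8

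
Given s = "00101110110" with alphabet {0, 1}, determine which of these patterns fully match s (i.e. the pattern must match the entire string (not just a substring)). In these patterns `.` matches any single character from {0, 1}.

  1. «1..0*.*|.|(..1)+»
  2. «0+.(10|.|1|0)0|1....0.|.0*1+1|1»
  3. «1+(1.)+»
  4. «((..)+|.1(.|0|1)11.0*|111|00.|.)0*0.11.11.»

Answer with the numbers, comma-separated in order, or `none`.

1 → no match
2 → no match
3 → no match — must start with "1"
4 → match

4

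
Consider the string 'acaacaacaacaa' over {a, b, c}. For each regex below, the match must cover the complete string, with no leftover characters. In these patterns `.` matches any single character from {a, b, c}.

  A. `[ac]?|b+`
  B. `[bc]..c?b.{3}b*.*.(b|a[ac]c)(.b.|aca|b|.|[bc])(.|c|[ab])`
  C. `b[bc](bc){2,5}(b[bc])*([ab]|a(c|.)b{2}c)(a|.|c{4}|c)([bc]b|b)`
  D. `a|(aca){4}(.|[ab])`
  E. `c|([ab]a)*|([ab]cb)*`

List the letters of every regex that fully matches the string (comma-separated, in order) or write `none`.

A → no match
B → no match
C → no match — must start with 'b'
D → match
E → no match

D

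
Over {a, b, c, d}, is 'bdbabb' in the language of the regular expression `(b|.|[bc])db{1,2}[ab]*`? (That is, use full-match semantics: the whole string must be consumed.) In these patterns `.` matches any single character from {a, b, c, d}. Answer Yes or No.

Yes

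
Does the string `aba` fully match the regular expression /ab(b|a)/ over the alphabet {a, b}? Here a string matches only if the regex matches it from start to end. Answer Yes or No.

Yes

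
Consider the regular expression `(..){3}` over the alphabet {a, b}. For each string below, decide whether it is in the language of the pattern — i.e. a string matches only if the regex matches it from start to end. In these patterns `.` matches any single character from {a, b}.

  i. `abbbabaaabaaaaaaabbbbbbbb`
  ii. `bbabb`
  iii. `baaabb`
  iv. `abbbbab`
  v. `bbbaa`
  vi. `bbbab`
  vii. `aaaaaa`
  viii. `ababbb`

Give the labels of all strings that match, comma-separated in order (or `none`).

i → no match
ii → no match
iii → match
iv → no match
v → no match
vi → no match
vii → match
viii → match

iii, vii, viii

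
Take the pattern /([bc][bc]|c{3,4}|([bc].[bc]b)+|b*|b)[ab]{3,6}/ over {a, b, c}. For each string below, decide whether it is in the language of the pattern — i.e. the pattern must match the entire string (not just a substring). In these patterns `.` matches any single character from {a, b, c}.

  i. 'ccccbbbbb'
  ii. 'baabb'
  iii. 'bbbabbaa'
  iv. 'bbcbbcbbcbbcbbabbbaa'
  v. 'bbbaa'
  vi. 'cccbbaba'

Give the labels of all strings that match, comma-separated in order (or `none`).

i, ii, iii, v, vi

i. 'ccccbbbbb' → match
ii. 'baabb' → match
iii. 'bbbabbaa' → match
iv → no match
v. 'bbbaa' → match
vi. 'cccbbaba' → match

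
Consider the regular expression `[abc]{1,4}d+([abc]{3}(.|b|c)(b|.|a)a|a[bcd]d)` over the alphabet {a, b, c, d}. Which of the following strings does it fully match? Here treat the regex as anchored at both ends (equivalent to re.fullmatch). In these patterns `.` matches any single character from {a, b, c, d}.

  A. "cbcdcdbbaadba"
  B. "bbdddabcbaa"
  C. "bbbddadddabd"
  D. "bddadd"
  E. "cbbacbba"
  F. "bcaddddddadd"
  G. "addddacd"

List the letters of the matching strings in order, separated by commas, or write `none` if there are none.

B, D, F, G

A → no match
B → match
C → no match
D → match
E → no match
F → match
G → match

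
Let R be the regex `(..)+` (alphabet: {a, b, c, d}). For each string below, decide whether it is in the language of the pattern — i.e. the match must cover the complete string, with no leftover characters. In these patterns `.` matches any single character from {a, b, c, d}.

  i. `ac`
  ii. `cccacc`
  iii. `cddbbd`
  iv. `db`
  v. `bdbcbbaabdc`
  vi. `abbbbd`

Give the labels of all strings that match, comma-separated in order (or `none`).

i, ii, iii, iv, vi

i. `ac` → match
ii. `cccacc` → match
iii. `cddbbd` → match
iv. `db` → match
v. `bdbcbbaabdc` → no match
vi. `abbbbd` → match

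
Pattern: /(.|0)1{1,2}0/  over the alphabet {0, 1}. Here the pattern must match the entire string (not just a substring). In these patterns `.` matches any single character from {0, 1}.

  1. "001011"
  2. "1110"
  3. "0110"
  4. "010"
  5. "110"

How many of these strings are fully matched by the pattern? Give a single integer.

4

1. "001011" → no match — must end with "10"
2. "1110" → match
3. "0110" → match
4. "010" → match
5. "110" → match
Total matched: 4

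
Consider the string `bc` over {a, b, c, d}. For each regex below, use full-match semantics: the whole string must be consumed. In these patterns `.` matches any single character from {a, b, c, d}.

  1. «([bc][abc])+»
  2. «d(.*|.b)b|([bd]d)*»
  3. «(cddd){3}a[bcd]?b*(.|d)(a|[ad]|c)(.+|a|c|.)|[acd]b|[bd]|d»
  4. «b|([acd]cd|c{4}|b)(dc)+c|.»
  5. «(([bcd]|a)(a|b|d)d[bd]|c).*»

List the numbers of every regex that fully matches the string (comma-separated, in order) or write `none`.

1 → match
2 → no match
3 → no match
4 → no match
5 → no match

1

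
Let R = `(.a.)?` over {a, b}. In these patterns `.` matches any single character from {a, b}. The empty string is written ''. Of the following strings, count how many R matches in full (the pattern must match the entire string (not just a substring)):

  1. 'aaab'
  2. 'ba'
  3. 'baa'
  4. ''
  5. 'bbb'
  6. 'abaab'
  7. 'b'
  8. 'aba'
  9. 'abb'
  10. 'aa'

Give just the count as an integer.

1 → no match
2 → no match
3 → match
4 → match
5 → no match
6 → no match
7 → no match
8 → no match
9 → no match
10 → no match
Total matched: 2

2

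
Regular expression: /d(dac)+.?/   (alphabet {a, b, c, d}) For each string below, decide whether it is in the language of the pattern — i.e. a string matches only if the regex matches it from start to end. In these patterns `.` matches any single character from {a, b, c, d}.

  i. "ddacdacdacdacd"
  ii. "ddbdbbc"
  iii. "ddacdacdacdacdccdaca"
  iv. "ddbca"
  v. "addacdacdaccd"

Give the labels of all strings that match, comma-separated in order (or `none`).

i

i → match
ii. "ddbdbbc" → no match — must start with "ddac"
iii → no match
iv. "ddbca" → no match — must start with "ddac"
v → no match — must start with "ddac"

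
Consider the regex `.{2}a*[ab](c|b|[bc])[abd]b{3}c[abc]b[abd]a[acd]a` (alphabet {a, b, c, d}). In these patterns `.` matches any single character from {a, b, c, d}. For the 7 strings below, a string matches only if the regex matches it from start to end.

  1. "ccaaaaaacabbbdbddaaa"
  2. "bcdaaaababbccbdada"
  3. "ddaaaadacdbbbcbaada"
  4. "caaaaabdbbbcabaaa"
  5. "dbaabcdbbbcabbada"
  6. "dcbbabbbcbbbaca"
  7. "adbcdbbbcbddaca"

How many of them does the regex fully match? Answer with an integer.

2

1 → no match
2 → no match
3 → no match
4 → no match
5 → match
6 → match
7 → no match
Total matched: 2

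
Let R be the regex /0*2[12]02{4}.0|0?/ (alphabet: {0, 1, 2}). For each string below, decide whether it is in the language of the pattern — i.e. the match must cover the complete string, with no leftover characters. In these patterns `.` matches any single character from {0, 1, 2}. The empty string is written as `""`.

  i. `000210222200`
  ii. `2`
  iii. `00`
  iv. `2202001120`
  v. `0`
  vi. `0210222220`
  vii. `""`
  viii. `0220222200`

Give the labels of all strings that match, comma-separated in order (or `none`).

i, v, vi, vii, viii

i → match
ii → no match
iii → no match
iv → no match
v → match
vi → match
vii → match
viii → match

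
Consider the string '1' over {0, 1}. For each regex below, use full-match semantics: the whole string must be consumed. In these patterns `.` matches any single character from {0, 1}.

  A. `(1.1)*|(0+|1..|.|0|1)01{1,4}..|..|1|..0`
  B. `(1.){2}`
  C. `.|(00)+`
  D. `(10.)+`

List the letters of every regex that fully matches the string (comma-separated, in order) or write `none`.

A, C

A → match
B → no match
C → match
D → no match — must start with '10'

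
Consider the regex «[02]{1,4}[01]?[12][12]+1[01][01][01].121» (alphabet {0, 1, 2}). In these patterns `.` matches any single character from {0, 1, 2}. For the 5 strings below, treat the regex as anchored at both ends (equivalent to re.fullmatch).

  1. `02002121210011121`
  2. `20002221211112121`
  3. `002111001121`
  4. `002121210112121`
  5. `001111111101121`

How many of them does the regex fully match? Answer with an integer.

5

1 → match
2 → match
3 → match
4 → match
5 → match
Total matched: 5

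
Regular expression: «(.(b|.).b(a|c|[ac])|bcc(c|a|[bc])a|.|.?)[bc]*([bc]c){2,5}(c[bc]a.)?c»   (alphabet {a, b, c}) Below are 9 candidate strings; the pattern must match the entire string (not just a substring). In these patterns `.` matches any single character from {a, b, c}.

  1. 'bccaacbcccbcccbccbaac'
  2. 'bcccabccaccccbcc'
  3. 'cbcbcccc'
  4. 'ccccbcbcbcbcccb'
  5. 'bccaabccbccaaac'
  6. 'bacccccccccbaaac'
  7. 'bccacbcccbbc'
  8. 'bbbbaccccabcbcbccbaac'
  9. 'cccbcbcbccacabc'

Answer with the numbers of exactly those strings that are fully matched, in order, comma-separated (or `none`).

1 → match
2 → no match
3 → match
4 → no match — must end with 'c'
5 → no match
6 → no match
7 → no match
8 → no match
9 → no match

1, 3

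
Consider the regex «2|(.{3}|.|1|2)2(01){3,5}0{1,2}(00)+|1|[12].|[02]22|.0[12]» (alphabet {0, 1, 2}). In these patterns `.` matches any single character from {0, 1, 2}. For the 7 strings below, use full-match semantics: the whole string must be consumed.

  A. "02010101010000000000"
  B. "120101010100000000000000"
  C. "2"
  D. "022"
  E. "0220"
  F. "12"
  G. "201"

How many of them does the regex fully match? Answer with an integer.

6

A → match
B → match
C. "2" → match
D. "022" → match
E. "0220" → no match
F. "12" → match
G. "201" → match
Total matched: 6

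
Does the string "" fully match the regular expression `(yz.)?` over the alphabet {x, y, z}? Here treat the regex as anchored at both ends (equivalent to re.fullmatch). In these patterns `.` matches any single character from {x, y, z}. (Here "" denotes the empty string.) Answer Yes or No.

Yes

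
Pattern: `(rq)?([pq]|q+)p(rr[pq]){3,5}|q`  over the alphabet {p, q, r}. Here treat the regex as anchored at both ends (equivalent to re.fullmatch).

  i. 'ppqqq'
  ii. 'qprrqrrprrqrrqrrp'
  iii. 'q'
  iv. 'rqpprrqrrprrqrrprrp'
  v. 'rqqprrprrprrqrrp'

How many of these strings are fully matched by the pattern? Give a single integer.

4

i → no match
ii → match
iii → match
iv → match
v → match
Total matched: 4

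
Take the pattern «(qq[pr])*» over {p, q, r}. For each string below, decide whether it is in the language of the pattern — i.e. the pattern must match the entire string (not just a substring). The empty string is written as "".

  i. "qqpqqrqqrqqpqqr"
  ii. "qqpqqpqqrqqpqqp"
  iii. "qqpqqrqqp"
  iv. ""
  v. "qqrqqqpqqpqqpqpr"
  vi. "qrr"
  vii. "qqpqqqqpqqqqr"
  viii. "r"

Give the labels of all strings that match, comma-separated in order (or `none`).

i → match
ii → match
iii → match
iv → match
v → no match
vi → no match
vii → no match
viii → no match

i, ii, iii, iv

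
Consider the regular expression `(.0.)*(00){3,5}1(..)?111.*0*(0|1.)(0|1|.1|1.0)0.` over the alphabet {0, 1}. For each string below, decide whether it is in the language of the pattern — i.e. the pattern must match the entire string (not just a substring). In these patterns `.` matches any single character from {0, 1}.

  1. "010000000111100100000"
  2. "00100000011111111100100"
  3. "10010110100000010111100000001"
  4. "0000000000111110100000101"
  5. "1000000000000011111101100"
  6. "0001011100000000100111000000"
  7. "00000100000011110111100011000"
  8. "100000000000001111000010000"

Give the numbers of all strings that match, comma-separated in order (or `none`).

1 → no match
2 → match
3 → match
4 → match
5 → match
6 → no match
7 → match
8 → match

2, 3, 4, 5, 7, 8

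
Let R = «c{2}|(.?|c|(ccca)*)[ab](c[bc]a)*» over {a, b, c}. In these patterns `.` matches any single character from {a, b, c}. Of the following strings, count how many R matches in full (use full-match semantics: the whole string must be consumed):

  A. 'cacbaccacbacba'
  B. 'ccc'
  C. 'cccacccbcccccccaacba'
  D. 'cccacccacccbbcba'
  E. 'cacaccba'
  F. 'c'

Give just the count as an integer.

1

A → match
B → no match
C → no match
D → no match
E → no match
F → no match
Total matched: 1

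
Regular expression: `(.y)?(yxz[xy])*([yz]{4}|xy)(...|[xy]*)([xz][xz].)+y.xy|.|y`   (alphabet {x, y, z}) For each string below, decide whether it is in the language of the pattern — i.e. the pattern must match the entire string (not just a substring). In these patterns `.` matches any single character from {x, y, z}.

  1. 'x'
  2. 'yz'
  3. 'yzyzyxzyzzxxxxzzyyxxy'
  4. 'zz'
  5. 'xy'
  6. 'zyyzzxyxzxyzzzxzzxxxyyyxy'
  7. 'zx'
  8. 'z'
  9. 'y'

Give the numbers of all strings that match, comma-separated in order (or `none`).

1, 3, 8, 9

1 → match
2 → no match
3 → match
4 → no match
5 → no match
6 → no match
7 → no match
8 → match
9 → match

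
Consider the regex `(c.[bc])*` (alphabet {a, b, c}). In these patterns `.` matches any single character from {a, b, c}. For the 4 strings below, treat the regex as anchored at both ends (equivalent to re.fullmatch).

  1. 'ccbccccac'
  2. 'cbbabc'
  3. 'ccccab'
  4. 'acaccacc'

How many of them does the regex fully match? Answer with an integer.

2

1 → match
2 → no match
3 → match
4 → no match
Total matched: 2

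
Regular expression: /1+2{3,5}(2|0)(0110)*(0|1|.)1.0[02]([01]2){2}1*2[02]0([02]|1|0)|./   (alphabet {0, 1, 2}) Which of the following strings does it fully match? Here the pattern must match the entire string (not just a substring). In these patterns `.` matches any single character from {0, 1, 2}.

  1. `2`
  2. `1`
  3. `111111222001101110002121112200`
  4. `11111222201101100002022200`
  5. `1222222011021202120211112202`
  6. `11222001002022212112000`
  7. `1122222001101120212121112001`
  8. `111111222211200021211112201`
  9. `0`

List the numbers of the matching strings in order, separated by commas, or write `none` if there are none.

1 → match
2 → match
3 → match
4 → match
5 → match
6 → no match
7 → match
8 → match
9 → match

1, 2, 3, 4, 5, 7, 8, 9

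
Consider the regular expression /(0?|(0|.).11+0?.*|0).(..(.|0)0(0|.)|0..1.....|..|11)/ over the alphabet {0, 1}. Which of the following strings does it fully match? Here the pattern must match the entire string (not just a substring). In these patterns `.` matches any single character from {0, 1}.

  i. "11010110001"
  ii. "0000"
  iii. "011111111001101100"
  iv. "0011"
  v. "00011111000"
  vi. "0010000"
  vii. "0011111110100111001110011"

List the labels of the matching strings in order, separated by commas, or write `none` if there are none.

ii, iii, iv, v, vi, vii

i → no match
ii → match
iii → match
iv → match
v → match
vi → match
vii → match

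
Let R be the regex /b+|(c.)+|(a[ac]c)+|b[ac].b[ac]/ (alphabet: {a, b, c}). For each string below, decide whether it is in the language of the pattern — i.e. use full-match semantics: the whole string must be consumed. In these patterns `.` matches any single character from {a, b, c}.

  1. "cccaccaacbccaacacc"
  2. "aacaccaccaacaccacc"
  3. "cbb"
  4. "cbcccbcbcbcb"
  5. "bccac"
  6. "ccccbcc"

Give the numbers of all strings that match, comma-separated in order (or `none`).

2, 4

1 → no match
2 → match
3 → no match
4 → match
5 → no match
6 → no match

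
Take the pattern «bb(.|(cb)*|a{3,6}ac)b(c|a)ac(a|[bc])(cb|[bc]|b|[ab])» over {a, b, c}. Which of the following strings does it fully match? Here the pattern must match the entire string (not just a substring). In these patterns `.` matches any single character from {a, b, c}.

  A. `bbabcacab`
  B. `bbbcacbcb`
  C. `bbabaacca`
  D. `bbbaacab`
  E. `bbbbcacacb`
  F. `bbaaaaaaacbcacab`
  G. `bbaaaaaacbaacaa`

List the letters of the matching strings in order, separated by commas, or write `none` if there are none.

A, B, C, D, E, F, G

A → match
B → match
C → match
D → match
E → match
F → match
G → match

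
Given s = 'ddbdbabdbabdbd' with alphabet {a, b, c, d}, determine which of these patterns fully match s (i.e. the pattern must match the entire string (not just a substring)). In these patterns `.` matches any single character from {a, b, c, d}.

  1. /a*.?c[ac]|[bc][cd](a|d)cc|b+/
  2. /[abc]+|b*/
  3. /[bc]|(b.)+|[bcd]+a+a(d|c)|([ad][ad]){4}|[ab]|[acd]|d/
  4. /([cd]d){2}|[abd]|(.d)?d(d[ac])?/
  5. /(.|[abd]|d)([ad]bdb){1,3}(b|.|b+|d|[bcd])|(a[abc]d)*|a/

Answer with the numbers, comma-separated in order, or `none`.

1 → no match
2 → no match
3 → no match
4 → no match
5 → match

5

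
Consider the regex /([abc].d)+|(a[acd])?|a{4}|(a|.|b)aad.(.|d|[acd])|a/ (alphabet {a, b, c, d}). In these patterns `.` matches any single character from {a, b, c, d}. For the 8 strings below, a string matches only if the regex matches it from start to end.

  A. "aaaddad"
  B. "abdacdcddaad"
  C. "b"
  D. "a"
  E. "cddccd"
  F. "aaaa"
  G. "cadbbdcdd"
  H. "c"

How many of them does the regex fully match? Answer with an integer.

A → no match
B → match
C → no match
D → match
E → match
F → match
G → match
H → no match
Total matched: 5

5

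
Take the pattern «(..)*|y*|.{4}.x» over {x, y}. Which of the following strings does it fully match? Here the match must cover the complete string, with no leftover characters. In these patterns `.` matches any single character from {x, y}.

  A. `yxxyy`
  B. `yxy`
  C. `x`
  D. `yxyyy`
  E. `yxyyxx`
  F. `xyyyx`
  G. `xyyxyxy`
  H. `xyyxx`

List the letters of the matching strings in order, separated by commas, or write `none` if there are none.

A → no match
B → no match
C → no match
D → no match
E → match
F → no match
G → no match
H → no match

E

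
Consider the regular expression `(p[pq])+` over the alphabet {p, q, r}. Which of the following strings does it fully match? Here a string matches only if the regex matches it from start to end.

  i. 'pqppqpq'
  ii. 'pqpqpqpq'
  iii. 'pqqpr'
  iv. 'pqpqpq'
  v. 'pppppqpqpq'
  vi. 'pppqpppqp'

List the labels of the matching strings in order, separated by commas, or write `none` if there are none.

ii, iv, v

i → no match
ii → match
iii → no match
iv → match
v → match
vi → no match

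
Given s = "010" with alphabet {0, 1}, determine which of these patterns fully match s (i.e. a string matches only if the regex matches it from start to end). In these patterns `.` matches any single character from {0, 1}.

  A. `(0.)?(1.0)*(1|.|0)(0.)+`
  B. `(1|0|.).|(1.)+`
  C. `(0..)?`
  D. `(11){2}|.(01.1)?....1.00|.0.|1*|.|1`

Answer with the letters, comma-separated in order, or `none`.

C

A → no match
B → no match
C → match
D → no match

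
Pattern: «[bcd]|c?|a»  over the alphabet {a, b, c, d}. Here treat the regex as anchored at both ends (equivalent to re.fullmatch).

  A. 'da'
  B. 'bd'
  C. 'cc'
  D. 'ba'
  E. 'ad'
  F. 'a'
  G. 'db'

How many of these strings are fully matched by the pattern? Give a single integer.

1

A → no match
B → no match
C → no match
D → no match
E → no match
F → match
G → no match
Total matched: 1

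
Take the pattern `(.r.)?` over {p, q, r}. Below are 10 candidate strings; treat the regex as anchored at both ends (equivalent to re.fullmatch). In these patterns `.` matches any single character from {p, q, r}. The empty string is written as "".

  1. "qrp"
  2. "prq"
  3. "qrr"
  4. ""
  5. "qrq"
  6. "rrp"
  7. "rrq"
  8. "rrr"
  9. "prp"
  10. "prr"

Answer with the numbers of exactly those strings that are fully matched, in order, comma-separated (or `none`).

1 → match
2 → match
3 → match
4 → match
5 → match
6 → match
7 → match
8 → match
9 → match
10 → match

1, 2, 3, 4, 5, 6, 7, 8, 9, 10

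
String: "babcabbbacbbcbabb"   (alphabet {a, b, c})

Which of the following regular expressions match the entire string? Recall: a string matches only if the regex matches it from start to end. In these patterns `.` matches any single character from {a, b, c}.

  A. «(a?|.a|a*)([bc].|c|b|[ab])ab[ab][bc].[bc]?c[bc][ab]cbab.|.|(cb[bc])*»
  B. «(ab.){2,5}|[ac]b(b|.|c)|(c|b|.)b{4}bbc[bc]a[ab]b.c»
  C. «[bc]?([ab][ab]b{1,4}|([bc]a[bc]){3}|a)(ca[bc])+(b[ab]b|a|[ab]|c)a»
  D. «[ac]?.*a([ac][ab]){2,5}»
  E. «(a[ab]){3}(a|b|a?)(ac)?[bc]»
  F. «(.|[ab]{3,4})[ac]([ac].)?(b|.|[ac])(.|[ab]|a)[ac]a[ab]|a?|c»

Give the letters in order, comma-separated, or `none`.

A → match
B → no match
C → no match — must end with "a"
D → no match
E → no match — must start with "a"
F → no match

A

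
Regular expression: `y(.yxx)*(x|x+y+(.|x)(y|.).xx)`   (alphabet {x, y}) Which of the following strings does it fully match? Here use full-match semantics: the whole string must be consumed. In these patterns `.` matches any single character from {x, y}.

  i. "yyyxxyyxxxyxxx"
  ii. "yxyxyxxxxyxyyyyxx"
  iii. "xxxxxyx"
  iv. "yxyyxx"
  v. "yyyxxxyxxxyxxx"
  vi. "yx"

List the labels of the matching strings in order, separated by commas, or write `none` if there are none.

i → match
ii → no match
iii → no match — must start with "y"
iv → no match
v → match
vi → match

i, v, vi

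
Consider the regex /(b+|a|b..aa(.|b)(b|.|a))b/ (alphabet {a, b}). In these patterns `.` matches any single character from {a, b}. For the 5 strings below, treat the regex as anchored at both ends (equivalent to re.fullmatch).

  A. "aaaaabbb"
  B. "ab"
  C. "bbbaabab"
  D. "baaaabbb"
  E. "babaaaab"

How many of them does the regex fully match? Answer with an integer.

4

A → no match
B → match
C → match
D → match
E → match
Total matched: 4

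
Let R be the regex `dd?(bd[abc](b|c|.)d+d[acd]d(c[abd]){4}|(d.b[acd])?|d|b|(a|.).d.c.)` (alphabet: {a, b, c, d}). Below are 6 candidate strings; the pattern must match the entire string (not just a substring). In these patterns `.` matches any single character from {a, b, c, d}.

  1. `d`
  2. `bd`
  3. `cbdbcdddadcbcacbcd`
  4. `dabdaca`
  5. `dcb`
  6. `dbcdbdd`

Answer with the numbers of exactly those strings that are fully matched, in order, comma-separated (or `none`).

1 → match
2 → no match — must start with `d`
3 → no match — must start with `d`
4 → match
5 → no match
6 → no match

1, 4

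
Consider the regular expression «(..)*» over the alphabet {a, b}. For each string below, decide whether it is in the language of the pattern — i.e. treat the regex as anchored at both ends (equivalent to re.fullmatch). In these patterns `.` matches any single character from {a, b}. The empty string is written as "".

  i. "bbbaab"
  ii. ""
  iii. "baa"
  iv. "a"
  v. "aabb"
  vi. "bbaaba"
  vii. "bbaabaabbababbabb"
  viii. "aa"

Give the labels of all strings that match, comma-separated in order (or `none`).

i → match
ii → match
iii → no match
iv → no match
v → match
vi → match
vii → no match
viii → match

i, ii, v, vi, viii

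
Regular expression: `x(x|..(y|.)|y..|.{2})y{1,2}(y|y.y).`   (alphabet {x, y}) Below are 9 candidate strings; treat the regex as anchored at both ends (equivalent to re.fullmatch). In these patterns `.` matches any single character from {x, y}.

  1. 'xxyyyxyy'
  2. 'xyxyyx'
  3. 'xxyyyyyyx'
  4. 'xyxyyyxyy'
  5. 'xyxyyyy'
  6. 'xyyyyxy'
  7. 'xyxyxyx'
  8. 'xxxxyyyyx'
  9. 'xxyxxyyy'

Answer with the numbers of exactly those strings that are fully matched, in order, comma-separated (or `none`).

1. 'xxyyyxyy' → match
2. 'xyxyyx' → match
3. 'xxyyyyyyx' → match
4. 'xyxyyyxyy' → match
5. 'xyxyyyy' → match
6. 'xyyyyxy' → no match
7. 'xyxyxyx' → no match
8. 'xxxxyyyyx' → match
9. 'xxyxxyyy' → no match

1, 2, 3, 4, 5, 8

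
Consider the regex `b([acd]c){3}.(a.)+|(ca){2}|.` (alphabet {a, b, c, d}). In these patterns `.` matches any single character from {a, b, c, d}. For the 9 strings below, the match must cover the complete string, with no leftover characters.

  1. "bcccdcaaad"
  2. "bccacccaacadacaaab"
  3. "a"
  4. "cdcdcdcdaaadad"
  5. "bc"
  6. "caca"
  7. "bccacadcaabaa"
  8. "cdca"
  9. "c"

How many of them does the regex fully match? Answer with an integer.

4

1 → no match
2 → match
3 → match
4 → no match
5 → no match
6 → match
7 → no match
8 → no match
9 → match
Total matched: 4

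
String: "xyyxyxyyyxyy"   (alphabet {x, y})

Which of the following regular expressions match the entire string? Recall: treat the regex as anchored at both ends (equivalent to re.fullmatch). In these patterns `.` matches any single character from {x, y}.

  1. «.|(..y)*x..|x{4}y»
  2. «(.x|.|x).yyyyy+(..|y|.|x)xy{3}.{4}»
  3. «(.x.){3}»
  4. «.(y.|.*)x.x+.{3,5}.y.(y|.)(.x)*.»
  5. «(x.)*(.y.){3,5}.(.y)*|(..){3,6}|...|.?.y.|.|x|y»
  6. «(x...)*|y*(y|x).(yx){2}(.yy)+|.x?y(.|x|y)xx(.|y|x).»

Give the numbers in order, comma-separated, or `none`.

1 → no match
2 → no match
3 → no match
4 → no match
5 → match
6 → match

5, 6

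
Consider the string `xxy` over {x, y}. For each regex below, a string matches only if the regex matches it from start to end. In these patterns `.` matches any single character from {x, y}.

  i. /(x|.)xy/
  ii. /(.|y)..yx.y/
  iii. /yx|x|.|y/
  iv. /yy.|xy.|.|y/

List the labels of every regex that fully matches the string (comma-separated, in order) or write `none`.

i → match
ii → no match
iii → no match
iv → no match

i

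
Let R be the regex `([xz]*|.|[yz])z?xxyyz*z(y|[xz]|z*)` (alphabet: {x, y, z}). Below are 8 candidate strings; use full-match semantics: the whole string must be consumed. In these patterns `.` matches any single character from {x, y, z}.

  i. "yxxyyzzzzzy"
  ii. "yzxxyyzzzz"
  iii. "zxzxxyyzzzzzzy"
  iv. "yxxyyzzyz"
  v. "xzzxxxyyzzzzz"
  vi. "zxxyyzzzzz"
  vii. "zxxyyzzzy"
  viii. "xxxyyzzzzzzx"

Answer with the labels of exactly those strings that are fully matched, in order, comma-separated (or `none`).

i, ii, iii, v, vi, vii, viii

i → match
ii → match
iii → match
iv → no match
v → match
vi → match
vii → match
viii → match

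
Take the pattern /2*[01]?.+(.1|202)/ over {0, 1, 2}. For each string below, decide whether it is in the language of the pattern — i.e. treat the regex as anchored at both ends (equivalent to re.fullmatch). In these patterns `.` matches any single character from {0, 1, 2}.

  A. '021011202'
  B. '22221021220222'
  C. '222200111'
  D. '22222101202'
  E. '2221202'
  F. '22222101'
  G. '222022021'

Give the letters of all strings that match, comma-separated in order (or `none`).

A → match
B → no match
C → match
D → match
E → match
F → match
G → match

A, C, D, E, F, G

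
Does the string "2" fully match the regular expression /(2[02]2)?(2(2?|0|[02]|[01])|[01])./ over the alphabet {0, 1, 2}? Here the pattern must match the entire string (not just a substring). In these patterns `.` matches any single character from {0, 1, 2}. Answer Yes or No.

No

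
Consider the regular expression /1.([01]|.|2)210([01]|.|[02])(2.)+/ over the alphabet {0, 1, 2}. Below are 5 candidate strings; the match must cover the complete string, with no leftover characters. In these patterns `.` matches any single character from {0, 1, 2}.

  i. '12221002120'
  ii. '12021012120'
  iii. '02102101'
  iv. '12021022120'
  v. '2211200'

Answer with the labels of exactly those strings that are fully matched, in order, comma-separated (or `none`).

i, ii, iv

i. '12221002120' → match
ii. '12021012120' → match
iii. '02102101' → no match — must start with '1'
iv. '12021022120' → match
v. '2211200' → no match — must start with '1'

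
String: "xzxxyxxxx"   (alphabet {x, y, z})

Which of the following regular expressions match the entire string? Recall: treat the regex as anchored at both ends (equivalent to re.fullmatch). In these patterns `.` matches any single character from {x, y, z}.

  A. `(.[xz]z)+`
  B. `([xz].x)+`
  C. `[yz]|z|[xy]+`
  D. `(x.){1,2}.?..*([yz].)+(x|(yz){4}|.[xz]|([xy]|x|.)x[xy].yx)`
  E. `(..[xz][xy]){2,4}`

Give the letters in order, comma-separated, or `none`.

B

A → no match — must end with "z"
B → match
C → no match
D → no match
E → no match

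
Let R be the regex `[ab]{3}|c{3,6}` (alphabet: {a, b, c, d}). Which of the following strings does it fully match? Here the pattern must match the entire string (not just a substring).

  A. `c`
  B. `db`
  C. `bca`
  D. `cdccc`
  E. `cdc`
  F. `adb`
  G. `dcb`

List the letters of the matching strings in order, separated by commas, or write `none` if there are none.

none

A → no match
B → no match
C → no match
D → no match
E → no match
F → no match
G → no match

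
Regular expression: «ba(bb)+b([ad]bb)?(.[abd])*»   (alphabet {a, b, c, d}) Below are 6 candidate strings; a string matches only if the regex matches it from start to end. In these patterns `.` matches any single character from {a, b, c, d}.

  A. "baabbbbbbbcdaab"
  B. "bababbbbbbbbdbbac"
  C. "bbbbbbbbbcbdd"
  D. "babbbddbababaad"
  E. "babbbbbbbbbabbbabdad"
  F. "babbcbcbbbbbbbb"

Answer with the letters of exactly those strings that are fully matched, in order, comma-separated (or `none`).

D, E

A → no match — must start with "babb"
B → no match — must start with "babb"
C → no match — must start with "babb"
D → match
E → match
F → no match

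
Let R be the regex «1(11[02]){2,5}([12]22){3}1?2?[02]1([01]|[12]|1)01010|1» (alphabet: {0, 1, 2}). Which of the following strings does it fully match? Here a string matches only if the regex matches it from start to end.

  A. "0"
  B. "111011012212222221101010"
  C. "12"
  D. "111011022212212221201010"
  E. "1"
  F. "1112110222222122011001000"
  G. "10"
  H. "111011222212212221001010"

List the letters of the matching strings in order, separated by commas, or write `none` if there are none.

B, D, E, H

A → no match
B → match
C → no match
D → match
E → match
F → no match
G → no match
H → match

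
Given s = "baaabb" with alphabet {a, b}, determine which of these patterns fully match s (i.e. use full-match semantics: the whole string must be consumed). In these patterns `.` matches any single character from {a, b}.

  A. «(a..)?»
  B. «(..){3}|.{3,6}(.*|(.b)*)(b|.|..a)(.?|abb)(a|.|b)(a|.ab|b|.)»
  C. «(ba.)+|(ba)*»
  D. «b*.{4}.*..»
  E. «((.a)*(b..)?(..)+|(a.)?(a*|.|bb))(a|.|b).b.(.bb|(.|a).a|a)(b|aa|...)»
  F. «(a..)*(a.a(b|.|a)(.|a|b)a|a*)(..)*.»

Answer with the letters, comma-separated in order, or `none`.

B, D

A → no match
B → match
C → no match
D → match
E → no match
F → no match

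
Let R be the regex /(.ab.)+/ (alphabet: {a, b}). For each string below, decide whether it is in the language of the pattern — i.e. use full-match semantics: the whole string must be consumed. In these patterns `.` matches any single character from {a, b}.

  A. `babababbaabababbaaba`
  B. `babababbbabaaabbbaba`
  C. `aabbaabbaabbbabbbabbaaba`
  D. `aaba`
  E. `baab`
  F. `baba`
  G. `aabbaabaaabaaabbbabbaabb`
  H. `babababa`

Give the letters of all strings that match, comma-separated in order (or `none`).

A, B, C, D, F, G, H

A → match
B → match
C → match
D → match
E → no match
F → match
G → match
H → match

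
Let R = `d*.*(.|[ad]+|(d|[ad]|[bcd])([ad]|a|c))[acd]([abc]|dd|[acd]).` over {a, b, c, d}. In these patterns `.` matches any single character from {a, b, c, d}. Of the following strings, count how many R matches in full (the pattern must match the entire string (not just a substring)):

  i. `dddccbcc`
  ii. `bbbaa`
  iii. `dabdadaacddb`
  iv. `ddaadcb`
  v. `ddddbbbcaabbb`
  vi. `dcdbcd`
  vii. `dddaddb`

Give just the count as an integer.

3

i. `dddccbcc` → no match
ii. `bbbaa` → no match
iii. `dabdadaacddb` → match
iv. `ddaadcb` → match
v → no match
vi. `dcdbcd` → no match
vii. `dddaddb` → match
Total matched: 3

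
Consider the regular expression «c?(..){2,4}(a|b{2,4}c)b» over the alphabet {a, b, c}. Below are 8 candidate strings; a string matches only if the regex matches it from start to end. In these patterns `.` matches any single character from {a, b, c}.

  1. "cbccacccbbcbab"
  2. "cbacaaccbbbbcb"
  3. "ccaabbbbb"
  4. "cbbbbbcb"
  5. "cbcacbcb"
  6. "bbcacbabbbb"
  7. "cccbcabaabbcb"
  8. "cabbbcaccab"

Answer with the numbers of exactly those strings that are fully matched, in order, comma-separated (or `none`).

2, 4, 7, 8

1 → no match
2 → match
3 → no match
4 → match
5 → no match
6 → no match
7 → match
8 → match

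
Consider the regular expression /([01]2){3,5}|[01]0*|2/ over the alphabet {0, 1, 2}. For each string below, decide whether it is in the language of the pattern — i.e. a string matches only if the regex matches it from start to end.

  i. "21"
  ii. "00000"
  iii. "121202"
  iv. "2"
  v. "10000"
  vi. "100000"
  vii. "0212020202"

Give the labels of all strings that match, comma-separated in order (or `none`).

ii, iii, iv, v, vi, vii

i → no match
ii → match
iii → match
iv → match
v → match
vi → match
vii → match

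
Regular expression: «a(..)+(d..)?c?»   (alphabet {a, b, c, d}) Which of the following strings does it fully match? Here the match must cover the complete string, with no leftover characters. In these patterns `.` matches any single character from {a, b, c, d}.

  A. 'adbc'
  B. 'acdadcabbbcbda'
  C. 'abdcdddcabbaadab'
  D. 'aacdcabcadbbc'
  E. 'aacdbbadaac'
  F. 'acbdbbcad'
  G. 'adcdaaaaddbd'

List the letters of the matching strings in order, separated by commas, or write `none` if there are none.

A, C, D, E, F, G

A → match
B → no match
C → match
D → match
E → match
F → match
G → match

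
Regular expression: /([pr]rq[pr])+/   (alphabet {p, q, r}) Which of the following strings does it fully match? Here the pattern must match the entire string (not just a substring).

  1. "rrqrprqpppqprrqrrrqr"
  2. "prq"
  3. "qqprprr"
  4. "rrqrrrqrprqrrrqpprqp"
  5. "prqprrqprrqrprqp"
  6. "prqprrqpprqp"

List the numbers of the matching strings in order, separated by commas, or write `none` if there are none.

4, 5, 6

1 → no match
2 → no match
3 → no match
4 → match
5 → match
6 → match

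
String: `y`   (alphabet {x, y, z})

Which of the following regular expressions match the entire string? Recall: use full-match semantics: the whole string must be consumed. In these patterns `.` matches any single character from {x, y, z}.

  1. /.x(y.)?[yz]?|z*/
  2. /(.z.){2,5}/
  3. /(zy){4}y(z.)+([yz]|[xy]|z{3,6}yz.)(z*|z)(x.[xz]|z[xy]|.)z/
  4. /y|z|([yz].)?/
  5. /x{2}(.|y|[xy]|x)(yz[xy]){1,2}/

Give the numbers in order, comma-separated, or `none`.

1 → no match
2 → no match
3 → no match — must start with `zy`
4 → match
5 → no match — must start with `x`

4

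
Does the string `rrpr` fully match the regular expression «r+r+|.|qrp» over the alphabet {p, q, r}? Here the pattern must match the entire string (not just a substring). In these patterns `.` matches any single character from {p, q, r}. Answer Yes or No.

No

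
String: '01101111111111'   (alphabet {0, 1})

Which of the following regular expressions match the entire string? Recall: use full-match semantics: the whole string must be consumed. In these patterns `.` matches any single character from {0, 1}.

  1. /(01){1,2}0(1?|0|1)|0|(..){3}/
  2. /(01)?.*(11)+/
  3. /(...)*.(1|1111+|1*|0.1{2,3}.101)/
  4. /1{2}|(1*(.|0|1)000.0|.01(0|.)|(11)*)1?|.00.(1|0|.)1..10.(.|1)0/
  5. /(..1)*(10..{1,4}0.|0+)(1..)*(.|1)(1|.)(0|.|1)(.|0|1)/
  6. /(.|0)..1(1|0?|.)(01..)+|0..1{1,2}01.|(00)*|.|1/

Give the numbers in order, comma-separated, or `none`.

2, 3, 5

1 → no match
2 → match
3 → match
4 → no match
5 → match
6 → no match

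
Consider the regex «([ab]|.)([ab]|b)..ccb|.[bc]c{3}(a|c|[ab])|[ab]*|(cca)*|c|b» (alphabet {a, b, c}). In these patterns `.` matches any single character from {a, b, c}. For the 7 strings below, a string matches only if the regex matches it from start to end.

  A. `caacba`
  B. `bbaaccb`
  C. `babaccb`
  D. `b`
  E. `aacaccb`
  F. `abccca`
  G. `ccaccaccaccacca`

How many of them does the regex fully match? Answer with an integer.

6

A → no match
B → match
C → match
D → match
E → match
F → match
G → match
Total matched: 6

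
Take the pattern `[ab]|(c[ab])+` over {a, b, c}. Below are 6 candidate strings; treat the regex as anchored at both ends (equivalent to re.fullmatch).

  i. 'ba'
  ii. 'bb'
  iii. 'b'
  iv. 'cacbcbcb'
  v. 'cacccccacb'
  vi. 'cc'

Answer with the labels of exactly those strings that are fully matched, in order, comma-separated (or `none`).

i. 'ba' → no match
ii. 'bb' → no match
iii. 'b' → match
iv. 'cacbcbcb' → match
v. 'cacccccacb' → no match
vi. 'cc' → no match

iii, iv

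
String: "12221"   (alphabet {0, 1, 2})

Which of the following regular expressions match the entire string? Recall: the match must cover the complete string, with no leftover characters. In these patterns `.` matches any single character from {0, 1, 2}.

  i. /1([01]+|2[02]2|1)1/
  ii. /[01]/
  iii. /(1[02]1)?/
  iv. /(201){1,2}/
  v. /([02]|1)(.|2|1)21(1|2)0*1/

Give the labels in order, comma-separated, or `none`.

i

i → match
ii → no match
iii → no match
iv → no match — must start with "201"
v → no match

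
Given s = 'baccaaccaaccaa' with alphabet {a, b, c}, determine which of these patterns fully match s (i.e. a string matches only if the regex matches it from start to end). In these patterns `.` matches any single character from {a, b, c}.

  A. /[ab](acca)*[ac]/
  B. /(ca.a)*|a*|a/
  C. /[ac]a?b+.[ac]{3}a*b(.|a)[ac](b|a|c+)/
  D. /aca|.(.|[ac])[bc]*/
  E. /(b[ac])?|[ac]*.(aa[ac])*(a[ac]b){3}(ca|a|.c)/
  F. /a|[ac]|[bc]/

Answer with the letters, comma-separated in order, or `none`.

A

A → match
B → no match
C → no match
D → no match
E → no match
F → no match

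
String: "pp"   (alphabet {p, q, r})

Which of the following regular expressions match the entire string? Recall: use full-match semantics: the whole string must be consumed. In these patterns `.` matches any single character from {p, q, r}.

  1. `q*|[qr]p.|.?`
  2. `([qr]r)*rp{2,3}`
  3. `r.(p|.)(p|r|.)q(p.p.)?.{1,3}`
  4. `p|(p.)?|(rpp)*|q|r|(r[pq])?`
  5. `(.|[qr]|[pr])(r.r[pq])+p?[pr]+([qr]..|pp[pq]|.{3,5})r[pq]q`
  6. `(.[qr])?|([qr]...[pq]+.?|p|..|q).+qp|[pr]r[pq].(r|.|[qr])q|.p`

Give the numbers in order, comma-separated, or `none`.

1 → no match
2 → no match
3 → no match — must start with "r"
4 → match
5 → no match — must end with "q"
6 → match

4, 6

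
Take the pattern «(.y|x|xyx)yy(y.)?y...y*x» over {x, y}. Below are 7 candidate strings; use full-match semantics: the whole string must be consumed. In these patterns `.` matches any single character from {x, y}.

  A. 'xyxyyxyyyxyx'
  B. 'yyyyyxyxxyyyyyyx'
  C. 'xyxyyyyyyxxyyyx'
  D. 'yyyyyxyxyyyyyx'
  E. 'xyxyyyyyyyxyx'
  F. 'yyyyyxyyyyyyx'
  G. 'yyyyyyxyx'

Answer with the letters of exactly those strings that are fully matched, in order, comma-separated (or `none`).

A → no match
B → match
C → match
D → match
E → match
F → match
G → match

B, C, D, E, F, G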